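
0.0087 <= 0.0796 True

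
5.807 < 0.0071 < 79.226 False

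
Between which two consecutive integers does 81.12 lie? 81 and 82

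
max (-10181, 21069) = 21069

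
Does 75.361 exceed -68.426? Yes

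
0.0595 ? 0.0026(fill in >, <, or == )>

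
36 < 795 True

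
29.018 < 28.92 False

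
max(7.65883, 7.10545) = 7.65883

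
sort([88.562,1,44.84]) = [1,44.84,88.562]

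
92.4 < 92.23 False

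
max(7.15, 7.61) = 7.61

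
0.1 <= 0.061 False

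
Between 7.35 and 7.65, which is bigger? 7.65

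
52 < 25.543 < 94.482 False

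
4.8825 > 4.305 True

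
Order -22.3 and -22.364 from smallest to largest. -22.364, -22.3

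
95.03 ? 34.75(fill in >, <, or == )>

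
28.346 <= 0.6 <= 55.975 False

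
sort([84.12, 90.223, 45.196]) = [45.196, 84.12, 90.223]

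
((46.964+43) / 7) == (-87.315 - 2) False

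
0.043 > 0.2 False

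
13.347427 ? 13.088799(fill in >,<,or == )>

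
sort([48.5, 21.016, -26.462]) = [-26.462, 21.016, 48.5]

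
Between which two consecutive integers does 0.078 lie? 0 and 1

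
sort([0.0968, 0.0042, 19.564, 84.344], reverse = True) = [84.344, 19.564, 0.0968, 0.0042]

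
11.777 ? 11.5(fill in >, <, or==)>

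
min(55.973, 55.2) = 55.2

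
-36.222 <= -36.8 False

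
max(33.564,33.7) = 33.7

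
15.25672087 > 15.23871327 True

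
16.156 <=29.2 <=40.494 True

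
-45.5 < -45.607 False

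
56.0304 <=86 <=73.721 False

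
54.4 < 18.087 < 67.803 False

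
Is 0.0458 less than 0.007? No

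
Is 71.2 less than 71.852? Yes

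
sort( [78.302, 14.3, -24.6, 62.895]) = [-24.6, 14.3, 62.895, 78.302]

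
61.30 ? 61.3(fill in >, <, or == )==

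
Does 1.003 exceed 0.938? Yes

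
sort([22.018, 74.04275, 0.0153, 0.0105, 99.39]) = [0.0105, 0.0153, 22.018, 74.04275, 99.39]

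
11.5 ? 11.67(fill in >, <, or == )<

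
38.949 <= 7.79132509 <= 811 False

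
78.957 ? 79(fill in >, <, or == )<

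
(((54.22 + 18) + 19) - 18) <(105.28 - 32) True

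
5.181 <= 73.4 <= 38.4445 False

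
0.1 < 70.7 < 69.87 False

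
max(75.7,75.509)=75.7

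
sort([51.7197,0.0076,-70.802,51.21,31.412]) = [-70.802,0.0076,31.412,51.21,51.7197]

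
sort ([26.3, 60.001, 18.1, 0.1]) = [0.1, 18.1, 26.3, 60.001]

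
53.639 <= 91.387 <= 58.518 False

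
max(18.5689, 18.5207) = 18.5689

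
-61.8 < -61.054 True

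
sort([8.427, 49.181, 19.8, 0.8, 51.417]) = [0.8, 8.427, 19.8, 49.181, 51.417]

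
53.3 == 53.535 False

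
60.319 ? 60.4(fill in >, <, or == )<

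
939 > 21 True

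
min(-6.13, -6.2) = -6.2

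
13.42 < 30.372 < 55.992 True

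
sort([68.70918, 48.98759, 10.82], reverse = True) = [68.70918, 48.98759, 10.82]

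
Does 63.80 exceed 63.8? No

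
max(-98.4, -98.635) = -98.4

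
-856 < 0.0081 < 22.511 True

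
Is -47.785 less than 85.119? Yes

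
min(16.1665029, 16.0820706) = 16.0820706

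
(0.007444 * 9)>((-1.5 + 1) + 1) False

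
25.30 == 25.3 True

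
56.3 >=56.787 False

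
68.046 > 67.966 True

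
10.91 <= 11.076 True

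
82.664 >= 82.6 True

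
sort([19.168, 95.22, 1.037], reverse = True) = [95.22, 19.168, 1.037]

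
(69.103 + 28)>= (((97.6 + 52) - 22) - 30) False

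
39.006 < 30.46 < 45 False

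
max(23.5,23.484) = 23.5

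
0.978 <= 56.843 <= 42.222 False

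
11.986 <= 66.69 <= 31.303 False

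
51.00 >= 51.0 True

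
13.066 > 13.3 False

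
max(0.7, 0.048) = 0.7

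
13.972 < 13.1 False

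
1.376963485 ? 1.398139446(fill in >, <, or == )<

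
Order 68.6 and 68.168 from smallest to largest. 68.168, 68.6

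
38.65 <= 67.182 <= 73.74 True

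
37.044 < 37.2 True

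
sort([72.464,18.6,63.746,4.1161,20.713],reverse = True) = [72.464,63.746,20.713,18.6,4.1161]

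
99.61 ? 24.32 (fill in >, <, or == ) >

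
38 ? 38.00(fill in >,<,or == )==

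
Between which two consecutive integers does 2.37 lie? 2 and 3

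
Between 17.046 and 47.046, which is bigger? 47.046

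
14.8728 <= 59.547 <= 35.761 False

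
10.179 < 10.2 True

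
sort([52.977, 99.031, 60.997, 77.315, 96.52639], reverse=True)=[99.031, 96.52639, 77.315, 60.997, 52.977]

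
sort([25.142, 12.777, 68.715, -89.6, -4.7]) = [-89.6, -4.7, 12.777, 25.142, 68.715]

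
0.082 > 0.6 False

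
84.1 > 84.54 False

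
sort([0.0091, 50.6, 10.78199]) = [0.0091, 10.78199, 50.6]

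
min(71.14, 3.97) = 3.97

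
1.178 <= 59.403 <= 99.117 True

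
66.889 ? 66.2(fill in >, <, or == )>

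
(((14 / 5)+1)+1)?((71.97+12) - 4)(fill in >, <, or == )<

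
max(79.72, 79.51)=79.72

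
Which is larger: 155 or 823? 823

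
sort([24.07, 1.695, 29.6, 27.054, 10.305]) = [1.695, 10.305, 24.07, 27.054, 29.6]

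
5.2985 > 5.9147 False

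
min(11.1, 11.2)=11.1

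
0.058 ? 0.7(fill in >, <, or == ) <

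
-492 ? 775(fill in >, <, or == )<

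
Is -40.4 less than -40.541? No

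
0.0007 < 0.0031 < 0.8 True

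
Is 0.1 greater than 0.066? Yes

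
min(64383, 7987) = 7987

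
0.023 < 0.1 True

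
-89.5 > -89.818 True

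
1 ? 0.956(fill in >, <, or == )>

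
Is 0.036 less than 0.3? Yes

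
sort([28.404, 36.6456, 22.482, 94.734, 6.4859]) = [6.4859, 22.482, 28.404, 36.6456, 94.734]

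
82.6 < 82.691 True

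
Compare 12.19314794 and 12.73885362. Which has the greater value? 12.73885362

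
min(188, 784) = 188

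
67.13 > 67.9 False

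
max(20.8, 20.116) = 20.8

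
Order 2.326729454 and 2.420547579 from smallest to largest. 2.326729454, 2.420547579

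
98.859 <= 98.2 False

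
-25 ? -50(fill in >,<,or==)>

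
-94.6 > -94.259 False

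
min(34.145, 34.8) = 34.145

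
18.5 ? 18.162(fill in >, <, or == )>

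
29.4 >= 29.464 False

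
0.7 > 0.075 True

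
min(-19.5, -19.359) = -19.5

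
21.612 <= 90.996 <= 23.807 False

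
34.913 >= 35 False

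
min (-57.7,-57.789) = -57.789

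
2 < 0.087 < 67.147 False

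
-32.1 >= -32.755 True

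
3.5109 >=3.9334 False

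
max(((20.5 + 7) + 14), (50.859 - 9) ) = 41.859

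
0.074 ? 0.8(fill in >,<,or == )<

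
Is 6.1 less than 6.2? Yes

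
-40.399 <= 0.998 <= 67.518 True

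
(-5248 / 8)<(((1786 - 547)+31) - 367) True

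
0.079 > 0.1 False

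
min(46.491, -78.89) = -78.89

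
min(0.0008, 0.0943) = 0.0008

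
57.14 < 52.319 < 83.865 False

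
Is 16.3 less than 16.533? Yes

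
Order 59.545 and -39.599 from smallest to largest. -39.599, 59.545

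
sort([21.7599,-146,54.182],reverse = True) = [54.182,21.7599,-146]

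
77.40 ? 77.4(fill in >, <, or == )==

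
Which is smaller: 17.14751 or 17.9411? 17.14751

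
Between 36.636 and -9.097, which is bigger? 36.636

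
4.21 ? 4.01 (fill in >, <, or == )>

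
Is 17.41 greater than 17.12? Yes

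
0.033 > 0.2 False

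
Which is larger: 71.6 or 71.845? 71.845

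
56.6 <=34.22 False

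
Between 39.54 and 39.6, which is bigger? 39.6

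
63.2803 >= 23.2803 True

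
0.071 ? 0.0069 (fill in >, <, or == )>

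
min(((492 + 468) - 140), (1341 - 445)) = 820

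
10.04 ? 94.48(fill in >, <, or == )<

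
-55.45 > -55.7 True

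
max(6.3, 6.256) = 6.3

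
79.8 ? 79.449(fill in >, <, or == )>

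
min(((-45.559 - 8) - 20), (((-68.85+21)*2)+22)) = -73.7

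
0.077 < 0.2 True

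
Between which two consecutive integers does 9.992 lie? 9 and 10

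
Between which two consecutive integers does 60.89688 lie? 60 and 61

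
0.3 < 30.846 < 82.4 True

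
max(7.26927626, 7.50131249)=7.50131249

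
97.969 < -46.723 False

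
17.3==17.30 True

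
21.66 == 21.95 False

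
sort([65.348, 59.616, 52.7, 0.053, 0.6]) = [0.053, 0.6, 52.7, 59.616, 65.348]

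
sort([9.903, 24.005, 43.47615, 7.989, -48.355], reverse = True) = [43.47615, 24.005, 9.903, 7.989, -48.355]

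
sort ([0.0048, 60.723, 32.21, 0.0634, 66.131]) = [0.0048, 0.0634, 32.21, 60.723, 66.131]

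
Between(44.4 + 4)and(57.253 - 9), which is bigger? (44.4 + 4)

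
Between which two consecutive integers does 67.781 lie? 67 and 68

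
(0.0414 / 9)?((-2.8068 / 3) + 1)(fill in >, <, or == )<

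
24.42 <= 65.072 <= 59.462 False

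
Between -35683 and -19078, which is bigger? -19078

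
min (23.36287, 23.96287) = 23.36287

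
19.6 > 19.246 True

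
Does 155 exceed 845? No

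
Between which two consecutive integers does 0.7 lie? 0 and 1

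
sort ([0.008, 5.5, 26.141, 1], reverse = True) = [26.141, 5.5, 1, 0.008]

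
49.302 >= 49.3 True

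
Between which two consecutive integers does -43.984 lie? -44 and -43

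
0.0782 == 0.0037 False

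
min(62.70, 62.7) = 62.70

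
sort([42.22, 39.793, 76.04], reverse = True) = [76.04, 42.22, 39.793]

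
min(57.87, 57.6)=57.6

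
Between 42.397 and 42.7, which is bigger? 42.7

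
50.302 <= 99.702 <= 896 True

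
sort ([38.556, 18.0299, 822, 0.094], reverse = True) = [822, 38.556, 18.0299, 0.094]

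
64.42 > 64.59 False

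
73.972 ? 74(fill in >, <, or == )<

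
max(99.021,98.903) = 99.021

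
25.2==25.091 False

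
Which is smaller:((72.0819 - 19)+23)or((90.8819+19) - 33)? ((72.0819 - 19)+23)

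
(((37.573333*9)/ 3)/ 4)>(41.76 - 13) False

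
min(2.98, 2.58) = 2.58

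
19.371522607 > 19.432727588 False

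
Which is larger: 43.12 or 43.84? 43.84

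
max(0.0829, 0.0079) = 0.0829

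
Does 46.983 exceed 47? No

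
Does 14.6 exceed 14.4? Yes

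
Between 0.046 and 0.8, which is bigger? 0.8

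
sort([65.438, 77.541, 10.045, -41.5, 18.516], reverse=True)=[77.541, 65.438, 18.516, 10.045, -41.5]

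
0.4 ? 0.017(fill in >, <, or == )>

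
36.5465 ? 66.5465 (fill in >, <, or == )<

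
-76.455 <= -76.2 True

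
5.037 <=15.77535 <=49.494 True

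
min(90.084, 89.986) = 89.986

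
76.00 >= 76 True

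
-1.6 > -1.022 False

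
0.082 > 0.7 False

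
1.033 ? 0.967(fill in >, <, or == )>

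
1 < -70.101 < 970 False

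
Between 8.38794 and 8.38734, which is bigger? 8.38794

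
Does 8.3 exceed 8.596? No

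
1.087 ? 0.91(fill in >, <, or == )>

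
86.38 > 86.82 False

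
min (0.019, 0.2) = 0.019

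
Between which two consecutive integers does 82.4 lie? 82 and 83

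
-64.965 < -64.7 True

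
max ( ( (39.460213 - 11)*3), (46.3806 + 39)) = 85.380639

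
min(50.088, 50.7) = 50.088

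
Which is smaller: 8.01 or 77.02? 8.01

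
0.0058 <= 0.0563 True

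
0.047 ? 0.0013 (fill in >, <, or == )>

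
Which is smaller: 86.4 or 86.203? 86.203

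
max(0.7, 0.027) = 0.7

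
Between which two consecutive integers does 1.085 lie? 1 and 2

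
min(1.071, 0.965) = 0.965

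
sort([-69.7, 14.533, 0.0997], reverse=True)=[14.533, 0.0997, -69.7]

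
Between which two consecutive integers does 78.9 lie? 78 and 79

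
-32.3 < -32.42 False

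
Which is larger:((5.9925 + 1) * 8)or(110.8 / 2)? ((5.9925 + 1) * 8)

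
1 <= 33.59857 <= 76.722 True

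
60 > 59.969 True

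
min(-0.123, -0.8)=-0.8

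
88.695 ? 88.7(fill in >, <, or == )<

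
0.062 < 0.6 True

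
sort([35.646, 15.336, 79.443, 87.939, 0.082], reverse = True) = [87.939, 79.443, 35.646, 15.336, 0.082]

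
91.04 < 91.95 True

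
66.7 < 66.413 False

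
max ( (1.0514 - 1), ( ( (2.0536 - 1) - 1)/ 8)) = 0.0514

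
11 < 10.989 False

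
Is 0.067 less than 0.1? Yes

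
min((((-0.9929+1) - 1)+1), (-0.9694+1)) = 0.0071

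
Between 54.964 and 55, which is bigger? 55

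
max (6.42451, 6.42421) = 6.42451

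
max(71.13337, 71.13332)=71.13337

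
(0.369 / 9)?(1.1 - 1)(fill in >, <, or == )<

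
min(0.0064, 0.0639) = 0.0064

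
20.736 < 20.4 False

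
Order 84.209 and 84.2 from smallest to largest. 84.2, 84.209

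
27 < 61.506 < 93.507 True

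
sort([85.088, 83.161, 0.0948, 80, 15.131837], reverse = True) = [85.088, 83.161, 80, 15.131837, 0.0948]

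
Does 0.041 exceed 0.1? No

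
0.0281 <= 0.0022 False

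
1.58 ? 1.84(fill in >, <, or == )<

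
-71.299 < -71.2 True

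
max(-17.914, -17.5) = -17.5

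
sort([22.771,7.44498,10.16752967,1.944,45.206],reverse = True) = [45.206,22.771,10.16752967,7.44498,1.944]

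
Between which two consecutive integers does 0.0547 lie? 0 and 1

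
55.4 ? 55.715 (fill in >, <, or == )<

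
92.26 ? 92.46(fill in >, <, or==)<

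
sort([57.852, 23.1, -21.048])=[-21.048, 23.1, 57.852]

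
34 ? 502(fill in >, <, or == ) <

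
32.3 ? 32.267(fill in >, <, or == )>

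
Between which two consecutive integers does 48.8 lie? 48 and 49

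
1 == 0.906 False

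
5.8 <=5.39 False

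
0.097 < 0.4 True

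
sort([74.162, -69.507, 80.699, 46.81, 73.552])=[-69.507, 46.81, 73.552, 74.162, 80.699]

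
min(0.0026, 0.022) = 0.0026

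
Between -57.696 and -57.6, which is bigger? -57.6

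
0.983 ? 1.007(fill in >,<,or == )<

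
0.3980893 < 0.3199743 False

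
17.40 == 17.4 True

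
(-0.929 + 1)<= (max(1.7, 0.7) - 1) True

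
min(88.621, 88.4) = 88.4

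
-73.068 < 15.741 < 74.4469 True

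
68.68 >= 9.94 True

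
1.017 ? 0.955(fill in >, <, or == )>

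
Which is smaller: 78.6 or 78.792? 78.6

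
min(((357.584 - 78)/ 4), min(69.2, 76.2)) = 69.2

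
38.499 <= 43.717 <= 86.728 True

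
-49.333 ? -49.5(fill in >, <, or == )>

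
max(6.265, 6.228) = 6.265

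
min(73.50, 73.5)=73.50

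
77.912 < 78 True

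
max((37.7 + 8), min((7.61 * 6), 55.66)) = 45.7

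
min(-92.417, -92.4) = -92.417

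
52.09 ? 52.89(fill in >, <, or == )<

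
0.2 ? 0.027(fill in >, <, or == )>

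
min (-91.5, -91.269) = -91.5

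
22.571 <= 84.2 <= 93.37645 True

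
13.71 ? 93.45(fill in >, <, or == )<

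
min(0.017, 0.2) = 0.017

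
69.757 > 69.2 True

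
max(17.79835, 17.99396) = 17.99396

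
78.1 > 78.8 False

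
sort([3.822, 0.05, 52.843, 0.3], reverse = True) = [52.843, 3.822, 0.3, 0.05]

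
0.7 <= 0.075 False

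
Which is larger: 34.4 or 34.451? 34.451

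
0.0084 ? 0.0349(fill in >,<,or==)<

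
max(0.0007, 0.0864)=0.0864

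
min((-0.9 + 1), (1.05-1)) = 0.05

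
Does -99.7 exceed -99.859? Yes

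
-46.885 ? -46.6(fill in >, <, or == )<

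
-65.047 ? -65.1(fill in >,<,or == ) >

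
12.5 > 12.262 True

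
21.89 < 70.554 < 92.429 True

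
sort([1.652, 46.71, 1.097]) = [1.097, 1.652, 46.71]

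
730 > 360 True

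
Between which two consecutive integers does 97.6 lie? 97 and 98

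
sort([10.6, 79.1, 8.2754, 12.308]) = [8.2754, 10.6, 12.308, 79.1]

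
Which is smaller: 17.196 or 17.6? 17.196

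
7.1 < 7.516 True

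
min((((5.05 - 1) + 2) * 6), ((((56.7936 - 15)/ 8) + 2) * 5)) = 36.121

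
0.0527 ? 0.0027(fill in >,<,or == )>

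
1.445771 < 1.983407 True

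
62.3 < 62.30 False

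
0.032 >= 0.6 False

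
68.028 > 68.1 False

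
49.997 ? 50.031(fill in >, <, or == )<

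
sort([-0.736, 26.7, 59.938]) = [-0.736, 26.7, 59.938]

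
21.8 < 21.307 False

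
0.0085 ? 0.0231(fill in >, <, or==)<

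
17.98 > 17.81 True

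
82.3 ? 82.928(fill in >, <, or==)<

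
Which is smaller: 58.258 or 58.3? 58.258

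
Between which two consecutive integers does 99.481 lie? 99 and 100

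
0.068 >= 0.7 False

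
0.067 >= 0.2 False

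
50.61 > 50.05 True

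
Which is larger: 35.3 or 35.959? 35.959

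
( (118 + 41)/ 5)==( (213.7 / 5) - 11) False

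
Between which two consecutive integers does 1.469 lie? 1 and 2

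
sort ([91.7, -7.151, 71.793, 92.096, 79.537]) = [-7.151, 71.793, 79.537, 91.7, 92.096]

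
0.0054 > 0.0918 False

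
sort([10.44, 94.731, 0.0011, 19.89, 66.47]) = [0.0011, 10.44, 19.89, 66.47, 94.731]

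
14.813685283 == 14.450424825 False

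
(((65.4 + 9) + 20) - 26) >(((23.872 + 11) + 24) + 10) False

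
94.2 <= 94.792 True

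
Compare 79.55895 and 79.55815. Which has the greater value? 79.55895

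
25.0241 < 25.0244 True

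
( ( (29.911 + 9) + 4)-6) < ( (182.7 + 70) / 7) False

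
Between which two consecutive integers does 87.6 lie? 87 and 88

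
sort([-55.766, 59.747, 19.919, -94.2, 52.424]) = [-94.2, -55.766, 19.919, 52.424, 59.747]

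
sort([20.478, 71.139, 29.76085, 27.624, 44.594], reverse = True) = [71.139, 44.594, 29.76085, 27.624, 20.478]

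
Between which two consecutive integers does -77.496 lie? -78 and -77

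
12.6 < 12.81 True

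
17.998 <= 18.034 True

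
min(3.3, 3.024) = 3.024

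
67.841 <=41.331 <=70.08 False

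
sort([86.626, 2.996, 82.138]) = [2.996, 82.138, 86.626]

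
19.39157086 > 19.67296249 False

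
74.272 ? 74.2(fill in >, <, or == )>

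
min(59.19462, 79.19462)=59.19462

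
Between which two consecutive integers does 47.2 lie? 47 and 48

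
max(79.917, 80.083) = 80.083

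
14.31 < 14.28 False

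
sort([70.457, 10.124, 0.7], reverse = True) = [70.457, 10.124, 0.7]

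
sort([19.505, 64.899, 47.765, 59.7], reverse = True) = [64.899, 59.7, 47.765, 19.505]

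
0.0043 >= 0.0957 False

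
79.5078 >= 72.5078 True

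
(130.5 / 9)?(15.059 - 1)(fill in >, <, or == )>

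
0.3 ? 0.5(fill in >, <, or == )<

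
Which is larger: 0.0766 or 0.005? 0.0766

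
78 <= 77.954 False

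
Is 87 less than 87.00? No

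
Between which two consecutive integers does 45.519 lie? 45 and 46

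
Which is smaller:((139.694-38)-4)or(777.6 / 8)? (777.6 / 8)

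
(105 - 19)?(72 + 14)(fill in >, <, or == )==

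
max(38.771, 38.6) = 38.771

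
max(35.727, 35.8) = 35.8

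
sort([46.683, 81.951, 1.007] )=[1.007, 46.683, 81.951]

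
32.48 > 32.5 False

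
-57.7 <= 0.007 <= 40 True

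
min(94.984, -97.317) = -97.317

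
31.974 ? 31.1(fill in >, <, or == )>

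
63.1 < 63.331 True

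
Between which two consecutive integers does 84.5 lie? 84 and 85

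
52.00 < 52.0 False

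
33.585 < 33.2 False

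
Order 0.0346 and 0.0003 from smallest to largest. 0.0003, 0.0346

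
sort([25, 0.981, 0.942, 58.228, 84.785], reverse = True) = [84.785, 58.228, 25, 0.981, 0.942]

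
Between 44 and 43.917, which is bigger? 44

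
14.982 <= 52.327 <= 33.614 False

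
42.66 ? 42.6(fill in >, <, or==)>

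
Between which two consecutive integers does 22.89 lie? 22 and 23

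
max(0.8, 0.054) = 0.8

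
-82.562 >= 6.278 False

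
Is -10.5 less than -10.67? No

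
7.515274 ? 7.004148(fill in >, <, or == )>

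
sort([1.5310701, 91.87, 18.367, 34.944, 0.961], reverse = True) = [91.87, 34.944, 18.367, 1.5310701, 0.961]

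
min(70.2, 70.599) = 70.2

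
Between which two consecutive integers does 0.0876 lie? 0 and 1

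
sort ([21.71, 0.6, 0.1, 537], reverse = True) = [537, 21.71, 0.6, 0.1]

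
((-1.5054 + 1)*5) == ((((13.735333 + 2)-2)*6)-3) False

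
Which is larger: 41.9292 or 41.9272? 41.9292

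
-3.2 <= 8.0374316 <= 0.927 False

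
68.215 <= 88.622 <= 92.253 True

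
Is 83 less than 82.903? No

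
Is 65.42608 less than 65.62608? Yes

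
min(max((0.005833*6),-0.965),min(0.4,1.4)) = 0.034998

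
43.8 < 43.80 False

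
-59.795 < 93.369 True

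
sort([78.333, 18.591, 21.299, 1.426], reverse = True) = [78.333, 21.299, 18.591, 1.426]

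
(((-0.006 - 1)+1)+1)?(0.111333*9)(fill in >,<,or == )<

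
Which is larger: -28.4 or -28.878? -28.4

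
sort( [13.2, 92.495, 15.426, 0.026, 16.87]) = [0.026, 13.2, 15.426, 16.87, 92.495]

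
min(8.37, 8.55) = 8.37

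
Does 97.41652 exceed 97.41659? No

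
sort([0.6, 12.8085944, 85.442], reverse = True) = [85.442, 12.8085944, 0.6]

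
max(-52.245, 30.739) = 30.739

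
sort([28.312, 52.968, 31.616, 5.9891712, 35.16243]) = [5.9891712, 28.312, 31.616, 35.16243, 52.968]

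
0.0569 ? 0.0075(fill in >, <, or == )>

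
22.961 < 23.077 True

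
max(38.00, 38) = 38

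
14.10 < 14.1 False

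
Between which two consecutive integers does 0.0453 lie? 0 and 1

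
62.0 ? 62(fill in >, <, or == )==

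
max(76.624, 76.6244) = 76.6244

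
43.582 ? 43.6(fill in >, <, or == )<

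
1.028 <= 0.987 False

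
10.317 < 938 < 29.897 False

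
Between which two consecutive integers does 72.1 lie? 72 and 73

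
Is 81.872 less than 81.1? No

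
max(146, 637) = 637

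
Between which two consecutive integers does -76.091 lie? -77 and -76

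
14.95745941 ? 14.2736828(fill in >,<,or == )>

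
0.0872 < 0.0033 False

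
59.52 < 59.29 False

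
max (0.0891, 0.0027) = 0.0891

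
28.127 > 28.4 False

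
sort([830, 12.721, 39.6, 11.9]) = [11.9, 12.721, 39.6, 830]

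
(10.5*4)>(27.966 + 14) True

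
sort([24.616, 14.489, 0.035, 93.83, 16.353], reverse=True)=[93.83, 24.616, 16.353, 14.489, 0.035]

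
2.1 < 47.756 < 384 True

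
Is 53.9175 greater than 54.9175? No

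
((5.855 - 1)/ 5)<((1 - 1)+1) True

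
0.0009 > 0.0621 False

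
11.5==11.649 False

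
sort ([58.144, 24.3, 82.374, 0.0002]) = [0.0002, 24.3, 58.144, 82.374]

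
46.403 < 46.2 False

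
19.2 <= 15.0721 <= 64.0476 False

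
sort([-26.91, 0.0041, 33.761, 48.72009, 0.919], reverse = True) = [48.72009, 33.761, 0.919, 0.0041, -26.91]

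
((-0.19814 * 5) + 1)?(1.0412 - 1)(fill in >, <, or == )<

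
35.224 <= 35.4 True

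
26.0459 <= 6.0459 False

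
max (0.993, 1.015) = 1.015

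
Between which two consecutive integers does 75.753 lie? 75 and 76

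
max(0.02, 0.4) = 0.4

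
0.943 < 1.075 True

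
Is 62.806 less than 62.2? No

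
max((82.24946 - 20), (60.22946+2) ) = 62.24946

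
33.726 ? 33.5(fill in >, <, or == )>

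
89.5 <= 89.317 False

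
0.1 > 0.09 True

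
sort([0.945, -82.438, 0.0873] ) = [-82.438, 0.0873, 0.945]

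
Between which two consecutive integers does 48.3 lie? 48 and 49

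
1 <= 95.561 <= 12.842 False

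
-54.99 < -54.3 True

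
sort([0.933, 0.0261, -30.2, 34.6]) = [-30.2, 0.0261, 0.933, 34.6]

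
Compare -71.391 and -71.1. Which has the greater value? -71.1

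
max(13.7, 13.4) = 13.7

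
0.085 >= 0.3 False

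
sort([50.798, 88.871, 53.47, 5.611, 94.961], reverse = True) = [94.961, 88.871, 53.47, 50.798, 5.611]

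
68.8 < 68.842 True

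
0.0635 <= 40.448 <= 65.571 True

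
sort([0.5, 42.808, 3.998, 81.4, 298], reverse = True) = [298, 81.4, 42.808, 3.998, 0.5]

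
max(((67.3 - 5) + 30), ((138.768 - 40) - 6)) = 92.768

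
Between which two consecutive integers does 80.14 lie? 80 and 81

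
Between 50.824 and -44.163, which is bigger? 50.824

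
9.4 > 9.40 False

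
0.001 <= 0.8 True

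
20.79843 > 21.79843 False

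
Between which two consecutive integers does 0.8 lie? 0 and 1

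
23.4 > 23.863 False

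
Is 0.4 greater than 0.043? Yes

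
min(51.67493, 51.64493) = 51.64493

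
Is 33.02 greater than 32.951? Yes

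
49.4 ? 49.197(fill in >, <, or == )>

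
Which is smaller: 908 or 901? 901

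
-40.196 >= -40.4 True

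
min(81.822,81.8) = 81.8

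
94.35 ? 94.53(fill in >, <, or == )<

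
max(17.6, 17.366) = 17.6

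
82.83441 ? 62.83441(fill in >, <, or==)>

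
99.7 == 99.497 False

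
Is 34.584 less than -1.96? No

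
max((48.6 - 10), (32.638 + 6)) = 38.638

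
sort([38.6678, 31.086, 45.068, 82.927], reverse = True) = [82.927, 45.068, 38.6678, 31.086]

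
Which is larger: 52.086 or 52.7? 52.7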